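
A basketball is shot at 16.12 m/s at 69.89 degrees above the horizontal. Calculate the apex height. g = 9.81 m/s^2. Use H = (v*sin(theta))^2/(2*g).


H = (v*sin(theta))^2 / (2*g)
vy = v*sin(theta) = 16.12 * sin(69.89 deg) = 15.1372 m/s
H = vy^2 / (2*g) = 229.1358 / (2*9.81)
H = 229.1358 / 19.62 = 11.6787 m

11.6787 m


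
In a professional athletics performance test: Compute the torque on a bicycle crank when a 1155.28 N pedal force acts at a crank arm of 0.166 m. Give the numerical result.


tau = F * d
tau = 1155.28 * 0.166
tau = 191.7765 N*m

191.7765 N*m


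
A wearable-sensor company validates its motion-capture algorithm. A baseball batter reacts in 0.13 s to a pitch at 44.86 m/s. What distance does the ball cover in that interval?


d = v * t
d = 44.86 * 0.13
d = 5.8318 m

5.8318 m


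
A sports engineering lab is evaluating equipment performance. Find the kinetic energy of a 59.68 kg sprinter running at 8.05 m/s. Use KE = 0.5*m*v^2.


KE = 0.5 * m * v^2
KE = 0.5 * 59.68 * 8.05^2
KE = 0.5 * 59.68 * 64.8025 = 1933.7066 J

1933.7066 J


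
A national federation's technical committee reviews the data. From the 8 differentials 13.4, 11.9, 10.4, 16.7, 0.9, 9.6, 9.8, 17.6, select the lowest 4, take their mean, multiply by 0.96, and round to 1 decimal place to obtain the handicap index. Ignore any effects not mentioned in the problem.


All differentials: 13.4, 11.9, 10.4, 16.7, 0.9, 9.6, 9.8, 17.6
Sorted: 0.9, 9.6, 9.8, 10.4, 11.9, 13.4, 16.7, 17.6
Best 4: 0.9, 9.6, 9.8, 10.4
Average of best = 30.7 / 4 = 7.675
Raw index = 7.675 * 0.96 = 7.368
Handicap index = round(7.368, 1) = 7.4

7.4


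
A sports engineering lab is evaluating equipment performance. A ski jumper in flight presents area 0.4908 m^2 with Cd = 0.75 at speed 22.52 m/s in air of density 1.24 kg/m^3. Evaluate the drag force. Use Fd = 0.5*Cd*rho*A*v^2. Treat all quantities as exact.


Fd = 0.5 * Cd * rho * A * v^2
Fd = 0.5 * 0.75 * 1.24 * 0.4908 * 22.52^2
v^2 = 507.1504
Fd = 0.5 * 0.75 * 1.24 * 0.4908 * 507.1504 = 115.7429 N

115.7429 N


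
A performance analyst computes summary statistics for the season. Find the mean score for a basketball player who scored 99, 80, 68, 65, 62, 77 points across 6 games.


Average = sum / n
Sum = 451
Average = 451 / 6 = 75.1667

75.1667


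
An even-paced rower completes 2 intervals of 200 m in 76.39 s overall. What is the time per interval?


Split time = total_time / n_laps = 76.39 / 2
Split time = 38.195 s per lap

38.195 s


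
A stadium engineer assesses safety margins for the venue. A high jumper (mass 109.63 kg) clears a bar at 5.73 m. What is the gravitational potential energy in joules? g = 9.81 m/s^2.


PE = m * g * h
PE = 109.63 * 9.81 * 5.73
PE = 1075.4703 * 5.73 = 6162.4448 J

6162.4448 J


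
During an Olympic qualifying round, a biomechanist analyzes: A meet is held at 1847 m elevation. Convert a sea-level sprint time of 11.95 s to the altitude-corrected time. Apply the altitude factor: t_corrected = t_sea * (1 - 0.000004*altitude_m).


Correction factor = 1 - 0.000004 * 1847 = 0.992612
t_corrected = t_sea * factor = 11.95 * 0.992612
t_corrected = 11.8617 s

11.8617 s


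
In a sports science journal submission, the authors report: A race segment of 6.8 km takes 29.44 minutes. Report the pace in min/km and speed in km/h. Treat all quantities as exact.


Pace = time / distance = 29.44 min / 6.8 km = 4.3294 min/km
Speed = distance / time_in_hours = 6.8 / 0.4907 hr
Speed = 13.8587 km/h

4.3294 min/km, 13.8587 km/h


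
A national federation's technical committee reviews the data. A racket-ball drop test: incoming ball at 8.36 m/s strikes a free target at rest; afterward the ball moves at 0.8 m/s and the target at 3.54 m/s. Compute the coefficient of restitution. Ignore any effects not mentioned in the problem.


e = (v2_after - v1_after) / (v1_before - v2_before)
Numerator = 3.54 - 0.8 = 2.74
Denominator = 8.36 - 0 = 8.36
e = 2.74 / 8.36 = 0.3278

0.3278


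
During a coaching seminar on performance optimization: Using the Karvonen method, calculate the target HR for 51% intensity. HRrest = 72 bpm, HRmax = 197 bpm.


Target = HRrest + pct*(HRmax - HRrest)
Heart rate reserve = HRmax - HRrest = 197 - 72 = 125 bpm
Fraction = 51% = 0.51
Target = 72 + 0.51 * 125
Target = 72 + 63.75 = 135.75 bpm

135.75 bpm


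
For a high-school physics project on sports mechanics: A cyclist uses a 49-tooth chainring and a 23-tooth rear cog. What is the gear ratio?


GR = front_teeth / rear_teeth
GR = 49 / 23
GR = 2.1304

2.1304


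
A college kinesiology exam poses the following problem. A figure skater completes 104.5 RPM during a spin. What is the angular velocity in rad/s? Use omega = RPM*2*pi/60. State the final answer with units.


omega = RPM * 2 * pi / 60
omega = 104.5 * 2 * 3.14159 / 60
omega = 656.5929 / 60 = 10.9432 rad/s

10.9432 rad/s


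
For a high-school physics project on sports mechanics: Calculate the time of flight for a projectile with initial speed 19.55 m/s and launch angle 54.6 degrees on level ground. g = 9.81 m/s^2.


T = 2*v*sin(theta)/g
sin(theta) = sin(54.6 deg) = 0.8151
T = 2*19.55*0.8151 / 9.81
T = 31.8715 / 9.81 = 3.2489 s

3.2489 s


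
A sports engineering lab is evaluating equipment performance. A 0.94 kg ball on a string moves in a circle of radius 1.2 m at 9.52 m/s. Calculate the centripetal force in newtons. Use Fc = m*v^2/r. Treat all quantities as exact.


Fc = m * v^2 / r
v^2 = 9.52^2 = 90.6304
Fc = 0.94 * 90.6304 / 1.2
Fc = 85.1926 / 1.2 = 70.9938 N

70.9938 N


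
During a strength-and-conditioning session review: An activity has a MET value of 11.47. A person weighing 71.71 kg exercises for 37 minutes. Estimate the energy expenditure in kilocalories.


kcal = MET * mass * time_hr
Convert time: 37 min = 0.6167 hr
kcal = 11.47 * 71.71 * 0.6167
kcal = 507.2168 kcal

507.2168 kcal


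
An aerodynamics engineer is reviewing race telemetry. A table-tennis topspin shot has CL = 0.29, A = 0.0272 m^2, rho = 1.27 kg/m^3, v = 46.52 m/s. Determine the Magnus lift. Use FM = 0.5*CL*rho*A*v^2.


FM = 0.5 * CL * rho * A * v^2
FM = 0.5 * 0.29 * 1.27 * 0.0272 * 46.52^2
v^2 = 2164.1104
FM = 0.5 * 0.29 * 1.27 * 0.0272 * 2164.1104 = 10.8398 N

10.8398 N


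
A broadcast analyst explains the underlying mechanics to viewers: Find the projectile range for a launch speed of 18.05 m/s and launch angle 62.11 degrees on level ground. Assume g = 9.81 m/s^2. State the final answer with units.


R = v^2 * sin(2*theta) / g
Convert angle to radians: theta = 62.11 deg = 1.084 rad
sin(2*theta) = sin(2.168) = 0.8269
R = 18.05^2 * 0.8269 / 9.81
R = 325.8025 * 0.8269 / 9.81 = 27.4619 m

27.4619 m


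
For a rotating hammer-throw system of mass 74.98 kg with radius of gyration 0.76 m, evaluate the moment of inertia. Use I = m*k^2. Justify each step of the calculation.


I = m * k^2
I = 74.98 * 0.76^2
I = 74.98 * 0.5776 = 43.3084 kg*m^2

43.3084 kg*m^2


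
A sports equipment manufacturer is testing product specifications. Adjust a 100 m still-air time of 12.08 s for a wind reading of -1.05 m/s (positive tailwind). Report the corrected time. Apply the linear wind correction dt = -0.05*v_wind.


dt = -0.05 * v_wind = -0.05 * -1.05 = 0.0525 s
t_corrected = t_still + dt = 12.08 + (0.0525)
t_corrected = 12.1325 s

12.1325 s


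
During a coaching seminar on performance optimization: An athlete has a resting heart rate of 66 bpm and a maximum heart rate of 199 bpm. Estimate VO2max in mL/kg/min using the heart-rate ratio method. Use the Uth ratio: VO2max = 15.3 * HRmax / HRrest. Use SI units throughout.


VO2max = 15.3 * HRmax / HRrest
VO2max = 15.3 * 199 / 66
VO2max = 3044.7 / 66 = 46.1318 mL/kg/min

46.1318 mL/kg/min


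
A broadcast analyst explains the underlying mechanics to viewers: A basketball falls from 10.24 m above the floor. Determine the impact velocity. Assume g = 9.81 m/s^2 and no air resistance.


v = sqrt(2 * g * h)
v = sqrt(2 * 9.81 * 10.24)
v = sqrt(200.9088) = 14.1742 m/s

14.1742 m/s


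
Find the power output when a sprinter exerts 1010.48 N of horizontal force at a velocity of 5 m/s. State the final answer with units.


P = F * v
P = 1010.48 * 5
P = 5052.4 W

5052.4 W


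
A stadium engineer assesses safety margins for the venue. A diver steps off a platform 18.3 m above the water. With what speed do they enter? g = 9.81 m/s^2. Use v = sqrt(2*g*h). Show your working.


v = sqrt(2 * g * h)
v = sqrt(2 * 9.81 * 18.3)
v = sqrt(359.046) = 18.9485 m/s

18.9485 m/s


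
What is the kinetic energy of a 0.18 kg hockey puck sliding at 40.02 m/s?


KE = 0.5 * m * v^2
KE = 0.5 * 0.18 * 40.02^2
KE = 0.5 * 0.18 * 1601.6004 = 144.144 J

144.144 J


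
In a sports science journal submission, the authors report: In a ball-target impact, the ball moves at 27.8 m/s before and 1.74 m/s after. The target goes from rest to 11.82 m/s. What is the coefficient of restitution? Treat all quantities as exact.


e = (v2_after - v1_after) / (v1_before - v2_before)
Numerator = 11.82 - 1.74 = 10.08
Denominator = 27.8 - 0 = 27.8
e = 10.08 / 27.8 = 0.3626

0.3626


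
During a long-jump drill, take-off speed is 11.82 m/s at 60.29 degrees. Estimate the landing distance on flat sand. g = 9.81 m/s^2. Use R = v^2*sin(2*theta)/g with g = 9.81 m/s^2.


R = v^2 * sin(2*theta) / g
Convert angle to radians: theta = 60.29 deg = 1.0523 rad
sin(2*theta) = sin(2.1045) = 0.8609
R = 11.82^2 * 0.8609 / 9.81
R = 139.7124 * 0.8609 / 9.81 = 12.2611 m

12.2611 m


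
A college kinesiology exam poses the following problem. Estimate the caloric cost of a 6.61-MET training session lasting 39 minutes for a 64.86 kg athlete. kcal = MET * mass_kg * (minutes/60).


kcal = MET * mass * time_hr
Convert time: 39 min = 0.65 hr
kcal = 6.61 * 64.86 * 0.65
kcal = 278.671 kcal

278.671 kcal


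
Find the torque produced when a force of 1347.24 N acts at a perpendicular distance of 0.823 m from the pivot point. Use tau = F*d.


tau = F * d
tau = 1347.24 * 0.823
tau = 1108.7785 N*m

1108.7785 N*m


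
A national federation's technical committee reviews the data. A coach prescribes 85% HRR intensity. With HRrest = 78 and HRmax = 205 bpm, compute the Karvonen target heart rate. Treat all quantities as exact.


Target = HRrest + pct*(HRmax - HRrest)
Heart rate reserve = HRmax - HRrest = 205 - 78 = 127 bpm
Fraction = 85% = 0.85
Target = 78 + 0.85 * 127
Target = 78 + 107.95 = 185.95 bpm

185.95 bpm


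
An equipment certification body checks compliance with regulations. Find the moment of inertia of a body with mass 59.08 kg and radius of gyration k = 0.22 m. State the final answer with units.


I = m * k^2
I = 59.08 * 0.22^2
I = 59.08 * 0.0484 = 2.8595 kg*m^2

2.8595 kg*m^2


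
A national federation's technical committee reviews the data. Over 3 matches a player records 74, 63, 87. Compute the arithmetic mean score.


Average = sum / n
Sum = 224
Average = 224 / 3 = 74.6667

74.6667


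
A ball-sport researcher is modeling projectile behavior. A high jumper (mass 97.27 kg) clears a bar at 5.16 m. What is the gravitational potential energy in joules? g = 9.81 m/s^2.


PE = m * g * h
PE = 97.27 * 9.81 * 5.16
PE = 954.2187 * 5.16 = 4923.7685 J

4923.7685 J


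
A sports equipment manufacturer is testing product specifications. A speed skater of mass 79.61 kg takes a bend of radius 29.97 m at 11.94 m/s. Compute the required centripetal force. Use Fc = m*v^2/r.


Fc = m * v^2 / r
v^2 = 11.94^2 = 142.5636
Fc = 79.61 * 142.5636 / 29.97
Fc = 11349.4882 / 29.97 = 378.695 N

378.695 N


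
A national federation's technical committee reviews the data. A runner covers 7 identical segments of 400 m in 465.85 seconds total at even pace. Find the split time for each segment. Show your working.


Split time = total_time / n_laps = 465.85 / 7
Split time = 66.55 s per lap

66.55 s


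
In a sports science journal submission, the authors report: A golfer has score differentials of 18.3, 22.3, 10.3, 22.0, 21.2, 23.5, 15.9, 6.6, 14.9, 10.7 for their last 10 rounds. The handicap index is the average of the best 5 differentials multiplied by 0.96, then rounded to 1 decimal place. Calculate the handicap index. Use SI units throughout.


All differentials: 18.3, 22.3, 10.3, 22.0, 21.2, 23.5, 15.9, 6.6, 14.9, 10.7
Sorted: 6.6, 10.3, 10.7, 14.9, 15.9, 18.3, 21.2, 22.0, 22.3, 23.5
Best 5: 6.6, 10.3, 10.7, 14.9, 15.9
Average of best = 58.4 / 5 = 11.68
Raw index = 11.68 * 0.96 = 11.2128
Handicap index = round(11.2128, 1) = 11.2

11.2


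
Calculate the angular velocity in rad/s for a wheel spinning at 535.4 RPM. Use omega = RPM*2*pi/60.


omega = RPM * 2 * pi / 60
omega = 535.4 * 2 * 3.14159 / 60
omega = 3364.0174 / 60 = 56.067 rad/s

56.067 rad/s


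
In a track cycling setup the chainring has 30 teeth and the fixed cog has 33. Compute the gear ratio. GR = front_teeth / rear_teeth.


GR = front_teeth / rear_teeth
GR = 30 / 33
GR = 0.9091

0.9091


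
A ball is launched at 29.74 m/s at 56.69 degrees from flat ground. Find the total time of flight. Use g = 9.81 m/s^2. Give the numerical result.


T = 2*v*sin(theta)/g
sin(theta) = sin(56.69 deg) = 0.8357
T = 2*29.74*0.8357 / 9.81
T = 49.7081 / 9.81 = 5.0671 s

5.0671 s


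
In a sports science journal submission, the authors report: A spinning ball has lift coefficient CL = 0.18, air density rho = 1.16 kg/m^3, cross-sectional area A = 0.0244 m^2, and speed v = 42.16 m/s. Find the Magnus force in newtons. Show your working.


FM = 0.5 * CL * rho * A * v^2
FM = 0.5 * 0.18 * 1.16 * 0.0244 * 42.16^2
v^2 = 1777.4656
FM = 0.5 * 0.18 * 1.16 * 0.0244 * 1777.4656 = 4.5278 N

4.5278 N


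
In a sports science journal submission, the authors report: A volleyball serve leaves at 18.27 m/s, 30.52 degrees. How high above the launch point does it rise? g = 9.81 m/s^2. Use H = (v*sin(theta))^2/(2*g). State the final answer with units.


H = (v*sin(theta))^2 / (2*g)
vy = v*sin(theta) = 18.27 * sin(30.52 deg) = 9.2782 m/s
H = vy^2 / (2*g) = 86.0854 / (2*9.81)
H = 86.0854 / 19.62 = 4.3876 m

4.3876 m


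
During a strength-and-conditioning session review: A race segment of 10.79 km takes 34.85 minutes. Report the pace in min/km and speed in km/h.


Pace = time / distance = 34.85 min / 10.79 km = 3.2298 min/km
Speed = distance / time_in_hours = 10.79 / 0.5808 hr
Speed = 18.5768 km/h

3.2298 min/km, 18.5768 km/h


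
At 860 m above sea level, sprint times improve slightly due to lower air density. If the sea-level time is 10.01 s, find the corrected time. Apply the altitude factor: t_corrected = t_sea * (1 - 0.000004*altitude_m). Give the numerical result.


Correction factor = 1 - 0.000004 * 860 = 0.99656
t_corrected = t_sea * factor = 10.01 * 0.99656
t_corrected = 9.9756 s

9.9756 s


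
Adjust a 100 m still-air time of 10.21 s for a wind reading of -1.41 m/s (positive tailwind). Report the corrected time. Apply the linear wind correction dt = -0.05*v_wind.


dt = -0.05 * v_wind = -0.05 * -1.41 = 0.0705 s
t_corrected = t_still + dt = 10.21 + (0.0705)
t_corrected = 10.2805 s

10.2805 s


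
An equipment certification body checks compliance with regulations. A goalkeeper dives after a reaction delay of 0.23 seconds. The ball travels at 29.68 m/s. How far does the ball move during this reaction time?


d = v * t
d = 29.68 * 0.23
d = 6.8264 m

6.8264 m


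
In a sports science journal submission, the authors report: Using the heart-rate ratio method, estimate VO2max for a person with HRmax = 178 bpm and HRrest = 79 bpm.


VO2max = 15.3 * HRmax / HRrest
VO2max = 15.3 * 178 / 79
VO2max = 2723.4 / 79 = 34.4734 mL/kg/min

34.4734 mL/kg/min


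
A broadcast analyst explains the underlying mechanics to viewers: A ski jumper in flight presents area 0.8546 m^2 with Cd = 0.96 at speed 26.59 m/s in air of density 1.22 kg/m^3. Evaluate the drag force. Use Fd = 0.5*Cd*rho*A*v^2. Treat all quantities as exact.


Fd = 0.5 * Cd * rho * A * v^2
Fd = 0.5 * 0.96 * 1.22 * 0.8546 * 26.59^2
v^2 = 707.0281
Fd = 0.5 * 0.96 * 1.22 * 0.8546 * 707.0281 = 353.8349 N

353.8349 N


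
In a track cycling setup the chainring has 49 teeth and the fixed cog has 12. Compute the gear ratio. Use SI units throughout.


GR = front_teeth / rear_teeth
GR = 49 / 12
GR = 4.0833

4.0833


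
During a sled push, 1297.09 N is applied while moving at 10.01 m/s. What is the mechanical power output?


P = F * v
P = 1297.09 * 10.01
P = 12983.8709 W

12983.8709 W


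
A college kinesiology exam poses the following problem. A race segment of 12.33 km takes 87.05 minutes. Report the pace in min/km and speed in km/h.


Pace = time / distance = 87.05 min / 12.33 km = 7.06 min/km
Speed = distance / time_in_hours = 12.33 / 1.4508 hr
Speed = 8.4986 km/h

7.06 min/km, 8.4986 km/h


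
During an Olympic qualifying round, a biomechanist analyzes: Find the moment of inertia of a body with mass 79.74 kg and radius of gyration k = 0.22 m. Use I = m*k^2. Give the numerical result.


I = m * k^2
I = 79.74 * 0.22^2
I = 79.74 * 0.0484 = 3.8594 kg*m^2

3.8594 kg*m^2


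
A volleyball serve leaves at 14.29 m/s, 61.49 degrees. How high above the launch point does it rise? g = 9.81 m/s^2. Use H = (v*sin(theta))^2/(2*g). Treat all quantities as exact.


H = (v*sin(theta))^2 / (2*g)
vy = v*sin(theta) = 14.29 * sin(61.49 deg) = 12.5571 m/s
H = vy^2 / (2*g) = 157.6809 / (2*9.81)
H = 157.6809 / 19.62 = 8.0367 m

8.0367 m


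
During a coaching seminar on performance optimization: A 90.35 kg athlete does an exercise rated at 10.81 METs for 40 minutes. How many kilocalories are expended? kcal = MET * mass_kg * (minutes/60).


kcal = MET * mass * time_hr
Convert time: 40 min = 0.6667 hr
kcal = 10.81 * 90.35 * 0.6667
kcal = 651.1223 kcal

651.1223 kcal


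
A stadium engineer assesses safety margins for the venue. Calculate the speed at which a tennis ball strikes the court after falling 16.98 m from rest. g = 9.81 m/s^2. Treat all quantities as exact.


v = sqrt(2 * g * h)
v = sqrt(2 * 9.81 * 16.98)
v = sqrt(333.1476) = 18.2523 m/s

18.2523 m/s


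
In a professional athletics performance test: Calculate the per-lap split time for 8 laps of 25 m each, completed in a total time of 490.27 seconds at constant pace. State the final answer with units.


Split time = total_time / n_laps = 490.27 / 8
Split time = 61.2837 s per lap

61.2837 s


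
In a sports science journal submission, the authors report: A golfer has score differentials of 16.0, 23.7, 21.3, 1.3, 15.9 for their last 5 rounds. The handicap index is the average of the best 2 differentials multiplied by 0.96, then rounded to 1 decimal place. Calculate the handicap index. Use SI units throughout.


All differentials: 16.0, 23.7, 21.3, 1.3, 15.9
Sorted: 1.3, 15.9, 16.0, 21.3, 23.7
Best 2: 1.3, 15.9
Average of best = 17.2 / 2 = 8.6
Raw index = 8.6 * 0.96 = 8.256
Handicap index = round(8.256, 1) = 8.3

8.3


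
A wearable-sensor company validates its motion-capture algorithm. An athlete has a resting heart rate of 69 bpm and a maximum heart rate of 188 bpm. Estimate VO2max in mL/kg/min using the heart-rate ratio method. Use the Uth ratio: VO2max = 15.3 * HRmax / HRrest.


VO2max = 15.3 * HRmax / HRrest
VO2max = 15.3 * 188 / 69
VO2max = 2876.4 / 69 = 41.687 mL/kg/min

41.687 mL/kg/min


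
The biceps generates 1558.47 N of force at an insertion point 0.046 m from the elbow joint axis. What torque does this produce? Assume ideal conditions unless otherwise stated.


tau = F * d
tau = 1558.47 * 0.046
tau = 71.6896 N*m

71.6896 N*m


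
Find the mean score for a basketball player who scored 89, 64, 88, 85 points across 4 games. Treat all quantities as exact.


Average = sum / n
Sum = 326
Average = 326 / 4 = 81.5

81.5


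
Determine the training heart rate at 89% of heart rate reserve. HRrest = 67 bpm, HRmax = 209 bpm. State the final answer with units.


Target = HRrest + pct*(HRmax - HRrest)
Heart rate reserve = HRmax - HRrest = 209 - 67 = 142 bpm
Fraction = 89% = 0.89
Target = 67 + 0.89 * 142
Target = 67 + 126.38 = 193.38 bpm

193.38 bpm


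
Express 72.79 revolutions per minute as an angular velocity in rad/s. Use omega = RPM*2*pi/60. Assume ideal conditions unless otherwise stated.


omega = RPM * 2 * pi / 60
omega = 72.79 * 2 * 3.14159 / 60
omega = 457.3531 / 60 = 7.6226 rad/s

7.6226 rad/s


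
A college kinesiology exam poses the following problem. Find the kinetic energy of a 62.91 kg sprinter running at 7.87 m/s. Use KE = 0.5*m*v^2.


KE = 0.5 * m * v^2
KE = 0.5 * 62.91 * 7.87^2
KE = 0.5 * 62.91 * 61.9369 = 1948.2252 J

1948.2252 J


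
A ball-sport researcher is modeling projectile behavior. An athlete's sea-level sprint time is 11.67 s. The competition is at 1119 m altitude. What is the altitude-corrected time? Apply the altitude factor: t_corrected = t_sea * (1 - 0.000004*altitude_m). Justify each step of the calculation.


Correction factor = 1 - 0.000004 * 1119 = 0.995524
t_corrected = t_sea * factor = 11.67 * 0.995524
t_corrected = 11.6178 s

11.6178 s


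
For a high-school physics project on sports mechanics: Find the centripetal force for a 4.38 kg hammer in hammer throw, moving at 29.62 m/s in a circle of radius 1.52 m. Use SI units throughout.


Fc = m * v^2 / r
v^2 = 29.62^2 = 877.3444
Fc = 4.38 * 877.3444 / 1.52
Fc = 3842.7685 / 1.52 = 2528.1372 N

2528.1372 N


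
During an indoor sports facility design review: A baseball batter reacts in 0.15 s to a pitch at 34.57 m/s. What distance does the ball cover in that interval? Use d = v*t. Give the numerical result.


d = v * t
d = 34.57 * 0.15
d = 5.1855 m

5.1855 m


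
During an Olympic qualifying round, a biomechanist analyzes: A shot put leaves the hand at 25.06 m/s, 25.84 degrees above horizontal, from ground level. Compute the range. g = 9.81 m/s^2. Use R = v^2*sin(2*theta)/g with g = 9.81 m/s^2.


R = v^2 * sin(2*theta) / g
Convert angle to radians: theta = 25.84 deg = 0.451 rad
sin(2*theta) = sin(0.902) = 0.7846
R = 25.06^2 * 0.7846 / 9.81
R = 628.0036 * 0.7846 / 9.81 = 50.2249 m

50.2249 m


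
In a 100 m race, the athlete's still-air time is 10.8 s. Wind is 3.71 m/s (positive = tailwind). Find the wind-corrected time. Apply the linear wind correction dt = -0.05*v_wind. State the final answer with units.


dt = -0.05 * v_wind = -0.05 * 3.71 = -0.1855 s
t_corrected = t_still + dt = 10.8 + (-0.1855)
t_corrected = 10.6145 s

10.6145 s


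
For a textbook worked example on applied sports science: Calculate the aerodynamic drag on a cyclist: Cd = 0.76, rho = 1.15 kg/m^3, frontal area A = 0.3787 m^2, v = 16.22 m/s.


Fd = 0.5 * Cd * rho * A * v^2
Fd = 0.5 * 0.76 * 1.15 * 0.3787 * 16.22^2
v^2 = 263.0884
Fd = 0.5 * 0.76 * 1.15 * 0.3787 * 263.0884 = 43.539 N

43.539 N


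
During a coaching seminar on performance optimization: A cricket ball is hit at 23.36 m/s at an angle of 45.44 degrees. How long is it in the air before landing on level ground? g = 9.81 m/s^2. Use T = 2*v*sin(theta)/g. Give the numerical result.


T = 2*v*sin(theta)/g
sin(theta) = sin(45.44 deg) = 0.7125
T = 2*23.36*0.7125 / 9.81
T = 33.2888 / 9.81 = 3.3933 s

3.3933 s


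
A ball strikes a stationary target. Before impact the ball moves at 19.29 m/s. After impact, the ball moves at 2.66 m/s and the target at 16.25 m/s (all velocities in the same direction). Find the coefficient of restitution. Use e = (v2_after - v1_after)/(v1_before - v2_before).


e = (v2_after - v1_after) / (v1_before - v2_before)
Numerator = 16.25 - 2.66 = 13.59
Denominator = 19.29 - 0 = 19.29
e = 13.59 / 19.29 = 0.7045

0.7045


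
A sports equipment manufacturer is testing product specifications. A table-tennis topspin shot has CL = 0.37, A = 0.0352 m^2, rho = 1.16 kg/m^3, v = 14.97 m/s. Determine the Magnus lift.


FM = 0.5 * CL * rho * A * v^2
FM = 0.5 * 0.37 * 1.16 * 0.0352 * 14.97^2
v^2 = 224.1009
FM = 0.5 * 0.37 * 1.16 * 0.0352 * 224.1009 = 1.6928 N

1.6928 N


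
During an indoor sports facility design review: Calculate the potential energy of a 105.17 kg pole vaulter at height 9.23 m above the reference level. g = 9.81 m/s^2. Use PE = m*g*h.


PE = m * g * h
PE = 105.17 * 9.81 * 9.23
PE = 1031.7177 * 9.23 = 9522.7544 J

9522.7544 J


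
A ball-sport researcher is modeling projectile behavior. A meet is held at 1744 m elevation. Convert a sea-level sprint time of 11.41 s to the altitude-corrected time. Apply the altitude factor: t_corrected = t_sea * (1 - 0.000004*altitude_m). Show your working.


Correction factor = 1 - 0.000004 * 1744 = 0.993024
t_corrected = t_sea * factor = 11.41 * 0.993024
t_corrected = 11.3304 s

11.3304 s


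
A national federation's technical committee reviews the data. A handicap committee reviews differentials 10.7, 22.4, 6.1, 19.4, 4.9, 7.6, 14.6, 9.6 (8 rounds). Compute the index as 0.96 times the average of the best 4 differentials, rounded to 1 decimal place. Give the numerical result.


All differentials: 10.7, 22.4, 6.1, 19.4, 4.9, 7.6, 14.6, 9.6
Sorted: 4.9, 6.1, 7.6, 9.6, 10.7, 14.6, 19.4, 22.4
Best 4: 4.9, 6.1, 7.6, 9.6
Average of best = 28.2 / 4 = 7.05
Raw index = 7.05 * 0.96 = 6.768
Handicap index = round(6.768, 1) = 6.8

6.8


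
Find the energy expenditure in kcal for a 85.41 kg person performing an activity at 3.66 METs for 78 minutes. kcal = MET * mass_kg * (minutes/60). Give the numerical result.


kcal = MET * mass * time_hr
Convert time: 78 min = 1.3 hr
kcal = 3.66 * 85.41 * 1.3
kcal = 406.3808 kcal

406.3808 kcal


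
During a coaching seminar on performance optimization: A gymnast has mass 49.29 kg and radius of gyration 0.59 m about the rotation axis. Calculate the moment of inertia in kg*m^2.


I = m * k^2
I = 49.29 * 0.59^2
I = 49.29 * 0.3481 = 17.1578 kg*m^2

17.1578 kg*m^2


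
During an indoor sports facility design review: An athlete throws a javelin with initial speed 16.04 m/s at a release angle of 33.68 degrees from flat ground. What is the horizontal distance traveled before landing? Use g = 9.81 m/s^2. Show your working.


R = v^2 * sin(2*theta) / g
Convert angle to radians: theta = 33.68 deg = 0.5878 rad
sin(2*theta) = sin(1.1757) = 0.9229
R = 16.04^2 * 0.9229 / 9.81
R = 257.2816 * 0.9229 / 9.81 = 24.2055 m

24.2055 m


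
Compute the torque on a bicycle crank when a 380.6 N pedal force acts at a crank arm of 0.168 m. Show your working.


tau = F * d
tau = 380.6 * 0.168
tau = 63.9408 N*m

63.9408 N*m


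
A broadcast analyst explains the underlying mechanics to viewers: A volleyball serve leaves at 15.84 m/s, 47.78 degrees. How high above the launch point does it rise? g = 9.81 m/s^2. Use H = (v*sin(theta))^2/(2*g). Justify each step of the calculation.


H = (v*sin(theta))^2 / (2*g)
vy = v*sin(theta) = 15.84 * sin(47.78 deg) = 11.7306 m/s
H = vy^2 / (2*g) = 137.6077 / (2*9.81)
H = 137.6077 / 19.62 = 7.0136 m

7.0136 m


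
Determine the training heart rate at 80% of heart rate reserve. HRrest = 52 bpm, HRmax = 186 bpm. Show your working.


Target = HRrest + pct*(HRmax - HRrest)
Heart rate reserve = HRmax - HRrest = 186 - 52 = 134 bpm
Fraction = 80% = 0.8
Target = 52 + 0.8 * 134
Target = 52 + 107.2 = 159.2 bpm

159.2 bpm


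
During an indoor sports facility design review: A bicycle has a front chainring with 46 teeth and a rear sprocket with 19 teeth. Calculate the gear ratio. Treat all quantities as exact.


GR = front_teeth / rear_teeth
GR = 46 / 19
GR = 2.4211

2.4211


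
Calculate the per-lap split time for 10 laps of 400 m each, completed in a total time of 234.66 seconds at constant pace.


Split time = total_time / n_laps = 234.66 / 10
Split time = 23.466 s per lap

23.466 s


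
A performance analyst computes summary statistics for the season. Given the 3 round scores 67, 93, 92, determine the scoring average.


Average = sum / n
Sum = 252
Average = 252 / 3 = 84

84


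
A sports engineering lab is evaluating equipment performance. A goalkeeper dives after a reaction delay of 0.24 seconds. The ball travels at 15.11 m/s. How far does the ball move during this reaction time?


d = v * t
d = 15.11 * 0.24
d = 3.6264 m

3.6264 m


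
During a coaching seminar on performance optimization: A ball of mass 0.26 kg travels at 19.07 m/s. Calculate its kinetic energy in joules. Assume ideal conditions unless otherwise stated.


KE = 0.5 * m * v^2
KE = 0.5 * 0.26 * 19.07^2
KE = 0.5 * 0.26 * 363.6649 = 47.2764 J

47.2764 J


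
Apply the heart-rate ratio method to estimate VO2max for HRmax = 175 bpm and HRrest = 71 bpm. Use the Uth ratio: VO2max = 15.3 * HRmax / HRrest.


VO2max = 15.3 * HRmax / HRrest
VO2max = 15.3 * 175 / 71
VO2max = 2677.5 / 71 = 37.7113 mL/kg/min

37.7113 mL/kg/min


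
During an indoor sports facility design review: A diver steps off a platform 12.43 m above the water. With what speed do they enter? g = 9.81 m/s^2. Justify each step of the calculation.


v = sqrt(2 * g * h)
v = sqrt(2 * 9.81 * 12.43)
v = sqrt(243.8766) = 15.6165 m/s

15.6165 m/s


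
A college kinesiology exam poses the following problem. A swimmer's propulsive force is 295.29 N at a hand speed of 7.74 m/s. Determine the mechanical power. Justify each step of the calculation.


P = F * v
P = 295.29 * 7.74
P = 2285.5446 W

2285.5446 W


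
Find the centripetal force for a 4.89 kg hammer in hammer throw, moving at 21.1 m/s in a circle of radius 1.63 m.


Fc = m * v^2 / r
v^2 = 21.1^2 = 445.21
Fc = 4.89 * 445.21 / 1.63
Fc = 2177.0769 / 1.63 = 1335.63 N

1335.63 N


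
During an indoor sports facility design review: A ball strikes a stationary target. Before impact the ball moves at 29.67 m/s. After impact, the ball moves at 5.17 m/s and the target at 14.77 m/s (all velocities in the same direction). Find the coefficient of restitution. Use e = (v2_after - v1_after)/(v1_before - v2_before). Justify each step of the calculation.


e = (v2_after - v1_after) / (v1_before - v2_before)
Numerator = 14.77 - 5.17 = 9.6
Denominator = 29.67 - 0 = 29.67
e = 9.6 / 29.67 = 0.3236

0.3236


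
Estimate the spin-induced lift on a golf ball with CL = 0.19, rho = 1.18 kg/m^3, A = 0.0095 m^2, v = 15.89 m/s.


FM = 0.5 * CL * rho * A * v^2
FM = 0.5 * 0.19 * 1.18 * 0.0095 * 15.89^2
v^2 = 252.4921
FM = 0.5 * 0.19 * 1.18 * 0.0095 * 252.4921 = 0.2689 N

0.2689 N


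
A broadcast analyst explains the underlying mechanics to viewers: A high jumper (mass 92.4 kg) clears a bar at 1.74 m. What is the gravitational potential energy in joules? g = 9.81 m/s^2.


PE = m * g * h
PE = 92.4 * 9.81 * 1.74
PE = 906.444 * 1.74 = 1577.2126 J

1577.2126 J


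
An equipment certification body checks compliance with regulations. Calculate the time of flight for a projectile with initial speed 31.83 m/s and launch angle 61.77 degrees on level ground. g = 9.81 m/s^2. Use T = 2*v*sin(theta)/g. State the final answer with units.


T = 2*v*sin(theta)/g
sin(theta) = sin(61.77 deg) = 0.8811
T = 2*31.83*0.8811 / 9.81
T = 56.088 / 9.81 = 5.7174 s

5.7174 s


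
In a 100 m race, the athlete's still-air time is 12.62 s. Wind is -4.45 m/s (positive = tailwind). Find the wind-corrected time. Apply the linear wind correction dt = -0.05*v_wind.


dt = -0.05 * v_wind = -0.05 * -4.45 = 0.2225 s
t_corrected = t_still + dt = 12.62 + (0.2225)
t_corrected = 12.8425 s

12.8425 s


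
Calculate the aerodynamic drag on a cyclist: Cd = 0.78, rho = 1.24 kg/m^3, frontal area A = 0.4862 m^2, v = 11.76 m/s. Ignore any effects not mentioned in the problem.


Fd = 0.5 * Cd * rho * A * v^2
Fd = 0.5 * 0.78 * 1.24 * 0.4862 * 11.76^2
v^2 = 138.2976
Fd = 0.5 * 0.78 * 1.24 * 0.4862 * 138.2976 = 32.5174 N

32.5174 N


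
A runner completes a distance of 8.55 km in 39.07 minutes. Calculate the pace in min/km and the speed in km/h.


Pace = time / distance = 39.07 min / 8.55 km = 4.5696 min/km
Speed = distance / time_in_hours = 8.55 / 0.6512 hr
Speed = 13.1303 km/h

4.5696 min/km, 13.1303 km/h


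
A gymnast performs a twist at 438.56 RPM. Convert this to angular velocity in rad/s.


omega = RPM * 2 * pi / 60
omega = 438.56 * 2 * 3.14159 / 60
omega = 2755.5537 / 60 = 45.9259 rad/s

45.9259 rad/s


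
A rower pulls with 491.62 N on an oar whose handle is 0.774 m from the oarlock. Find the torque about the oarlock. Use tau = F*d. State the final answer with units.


tau = F * d
tau = 491.62 * 0.774
tau = 380.5139 N*m

380.5139 N*m


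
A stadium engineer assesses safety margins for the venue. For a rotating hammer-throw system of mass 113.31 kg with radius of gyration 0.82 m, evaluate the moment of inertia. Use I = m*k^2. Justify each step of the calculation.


I = m * k^2
I = 113.31 * 0.82^2
I = 113.31 * 0.6724 = 76.1896 kg*m^2

76.1896 kg*m^2


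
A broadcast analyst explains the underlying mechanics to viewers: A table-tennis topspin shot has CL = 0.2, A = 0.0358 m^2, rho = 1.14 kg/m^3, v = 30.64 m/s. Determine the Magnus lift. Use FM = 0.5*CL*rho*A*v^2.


FM = 0.5 * CL * rho * A * v^2
FM = 0.5 * 0.2 * 1.14 * 0.0358 * 30.64^2
v^2 = 938.8096
FM = 0.5 * 0.2 * 1.14 * 0.0358 * 938.8096 = 3.8315 N

3.8315 N


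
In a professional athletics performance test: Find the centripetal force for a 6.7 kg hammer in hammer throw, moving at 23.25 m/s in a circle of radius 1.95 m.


Fc = m * v^2 / r
v^2 = 23.25^2 = 540.5625
Fc = 6.7 * 540.5625 / 1.95
Fc = 3621.7688 / 1.95 = 1857.3173 N

1857.3173 N


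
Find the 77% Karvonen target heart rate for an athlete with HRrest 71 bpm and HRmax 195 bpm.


Target = HRrest + pct*(HRmax - HRrest)
Heart rate reserve = HRmax - HRrest = 195 - 71 = 124 bpm
Fraction = 77% = 0.77
Target = 71 + 0.77 * 124
Target = 71 + 95.48 = 166.48 bpm

166.48 bpm


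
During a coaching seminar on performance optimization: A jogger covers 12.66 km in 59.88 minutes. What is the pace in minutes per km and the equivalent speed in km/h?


Pace = time / distance = 59.88 min / 12.66 km = 4.7299 min/km
Speed = distance / time_in_hours = 12.66 / 0.998 hr
Speed = 12.6854 km/h

4.7299 min/km, 12.6854 km/h


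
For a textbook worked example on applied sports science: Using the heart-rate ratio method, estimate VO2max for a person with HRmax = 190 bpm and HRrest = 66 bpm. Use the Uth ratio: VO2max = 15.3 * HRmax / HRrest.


VO2max = 15.3 * HRmax / HRrest
VO2max = 15.3 * 190 / 66
VO2max = 2907 / 66 = 44.0455 mL/kg/min

44.0455 mL/kg/min


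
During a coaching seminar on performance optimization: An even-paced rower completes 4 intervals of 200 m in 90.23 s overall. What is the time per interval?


Split time = total_time / n_laps = 90.23 / 4
Split time = 22.5575 s per lap

22.5575 s


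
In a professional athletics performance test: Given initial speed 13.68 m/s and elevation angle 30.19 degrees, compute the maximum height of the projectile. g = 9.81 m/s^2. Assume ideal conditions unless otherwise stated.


H = (v*sin(theta))^2 / (2*g)
vy = v*sin(theta) = 13.68 * sin(30.19 deg) = 6.8792 m/s
H = vy^2 / (2*g) = 47.3241 / (2*9.81)
H = 47.3241 / 19.62 = 2.412 m

2.412 m


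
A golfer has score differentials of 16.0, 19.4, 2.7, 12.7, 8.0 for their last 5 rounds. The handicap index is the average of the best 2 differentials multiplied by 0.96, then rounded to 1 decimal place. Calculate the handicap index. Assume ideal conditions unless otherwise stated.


All differentials: 16.0, 19.4, 2.7, 12.7, 8.0
Sorted: 2.7, 8.0, 12.7, 16.0, 19.4
Best 2: 2.7, 8.0
Average of best = 10.7 / 2 = 5.35
Raw index = 5.35 * 0.96 = 5.136
Handicap index = round(5.136, 1) = 5.1

5.1


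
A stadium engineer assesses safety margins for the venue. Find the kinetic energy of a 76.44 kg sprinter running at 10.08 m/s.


KE = 0.5 * m * v^2
KE = 0.5 * 76.44 * 10.08^2
KE = 0.5 * 76.44 * 101.6064 = 3883.3966 J

3883.3966 J


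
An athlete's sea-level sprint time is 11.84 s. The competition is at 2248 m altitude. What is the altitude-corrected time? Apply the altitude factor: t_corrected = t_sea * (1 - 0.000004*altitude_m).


Correction factor = 1 - 0.000004 * 2248 = 0.991008
t_corrected = t_sea * factor = 11.84 * 0.991008
t_corrected = 11.7335 s

11.7335 s


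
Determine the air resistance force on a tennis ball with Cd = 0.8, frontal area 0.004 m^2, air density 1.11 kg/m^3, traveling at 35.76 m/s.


Fd = 0.5 * Cd * rho * A * v^2
Fd = 0.5 * 0.8 * 1.11 * 0.004 * 35.76^2
v^2 = 1278.7776
Fd = 0.5 * 0.8 * 1.11 * 0.004 * 1278.7776 = 2.2711 N

2.2711 N


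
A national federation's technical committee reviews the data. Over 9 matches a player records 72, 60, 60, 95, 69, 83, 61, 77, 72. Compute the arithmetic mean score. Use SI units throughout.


Average = sum / n
Sum = 649
Average = 649 / 9 = 72.1111

72.1111


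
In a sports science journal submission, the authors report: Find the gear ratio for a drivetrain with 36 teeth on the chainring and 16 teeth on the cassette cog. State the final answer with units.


GR = front_teeth / rear_teeth
GR = 36 / 16
GR = 2.25

2.25


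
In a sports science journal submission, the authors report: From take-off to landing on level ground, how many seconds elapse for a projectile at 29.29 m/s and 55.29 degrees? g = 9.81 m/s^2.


T = 2*v*sin(theta)/g
sin(theta) = sin(55.29 deg) = 0.822
T = 2*29.29*0.822 / 9.81
T = 48.1554 / 9.81 = 4.9088 s

4.9088 s


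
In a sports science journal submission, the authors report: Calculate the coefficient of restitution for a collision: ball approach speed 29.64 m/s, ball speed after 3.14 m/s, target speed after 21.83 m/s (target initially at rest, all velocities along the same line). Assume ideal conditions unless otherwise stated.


e = (v2_after - v1_after) / (v1_before - v2_before)
Numerator = 21.83 - 3.14 = 18.69
Denominator = 29.64 - 0 = 29.64
e = 18.69 / 29.64 = 0.6306

0.6306


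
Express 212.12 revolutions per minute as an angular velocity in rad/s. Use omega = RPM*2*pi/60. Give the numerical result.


omega = RPM * 2 * pi / 60
omega = 212.12 * 2 * 3.14159 / 60
omega = 1332.7893 / 60 = 22.2132 rad/s

22.2132 rad/s


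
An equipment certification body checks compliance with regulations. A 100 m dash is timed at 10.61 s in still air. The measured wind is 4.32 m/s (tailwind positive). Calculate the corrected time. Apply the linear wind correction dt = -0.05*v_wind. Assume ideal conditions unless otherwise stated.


dt = -0.05 * v_wind = -0.05 * 4.32 = -0.216 s
t_corrected = t_still + dt = 10.61 + (-0.216)
t_corrected = 10.394 s

10.394 s


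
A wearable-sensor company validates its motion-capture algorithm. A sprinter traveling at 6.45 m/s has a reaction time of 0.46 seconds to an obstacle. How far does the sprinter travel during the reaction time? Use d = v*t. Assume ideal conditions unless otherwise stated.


d = v * t
d = 6.45 * 0.46
d = 2.967 m

2.967 m


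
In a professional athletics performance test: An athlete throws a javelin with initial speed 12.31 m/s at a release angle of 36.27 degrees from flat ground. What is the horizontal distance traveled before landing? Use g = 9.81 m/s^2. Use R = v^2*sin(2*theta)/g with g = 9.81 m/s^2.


R = v^2 * sin(2*theta) / g
Convert angle to radians: theta = 36.27 deg = 0.633 rad
sin(2*theta) = sin(1.2661) = 0.9539
R = 12.31^2 * 0.9539 / 9.81
R = 151.5361 * 0.9539 / 9.81 = 14.7354 m

14.7354 m


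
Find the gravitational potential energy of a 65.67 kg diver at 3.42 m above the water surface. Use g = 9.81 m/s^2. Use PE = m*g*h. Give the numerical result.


PE = m * g * h
PE = 65.67 * 9.81 * 3.42
PE = 644.2227 * 3.42 = 2203.2416 J

2203.2416 J


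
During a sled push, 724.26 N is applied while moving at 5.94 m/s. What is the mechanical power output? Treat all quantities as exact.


P = F * v
P = 724.26 * 5.94
P = 4302.1044 W

4302.1044 W


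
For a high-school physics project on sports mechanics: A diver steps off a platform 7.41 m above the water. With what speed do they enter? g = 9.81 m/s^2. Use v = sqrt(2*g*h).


v = sqrt(2 * g * h)
v = sqrt(2 * 9.81 * 7.41)
v = sqrt(145.3842) = 12.0575 m/s

12.0575 m/s
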